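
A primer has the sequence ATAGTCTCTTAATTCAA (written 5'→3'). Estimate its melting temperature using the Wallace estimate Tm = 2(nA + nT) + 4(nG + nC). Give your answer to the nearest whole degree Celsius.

42°C

Base counts: A=6, T=7, G=1, C=3 (length 17).
Tm = 2·(6+7) + 4·(1+3) = 2·13 + 4·4 = 26 + 16 = 42°C.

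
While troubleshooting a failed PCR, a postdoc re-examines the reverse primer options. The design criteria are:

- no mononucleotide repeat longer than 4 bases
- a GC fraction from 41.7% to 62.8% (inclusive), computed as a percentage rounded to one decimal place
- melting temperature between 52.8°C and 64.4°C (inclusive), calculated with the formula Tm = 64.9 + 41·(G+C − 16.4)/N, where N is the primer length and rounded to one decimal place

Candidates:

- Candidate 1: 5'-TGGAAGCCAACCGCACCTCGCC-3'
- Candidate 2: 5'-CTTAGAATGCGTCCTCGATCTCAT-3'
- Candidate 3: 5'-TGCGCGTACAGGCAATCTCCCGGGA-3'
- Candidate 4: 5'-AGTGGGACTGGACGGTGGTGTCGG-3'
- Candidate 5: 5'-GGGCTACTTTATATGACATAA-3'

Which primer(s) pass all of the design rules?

Candidate 1 (22 nt, A=5 T=2 G=5 C=10): longest run = 2 ✓; GC 15/22 = 68.2%, outside 41.7–62.8% ✗; Tm = 64.9 + 41·(15 − 16.4)/22 = 62.3°C ✓ — fails.
Candidate 2 (24 nt, A=5 T=8 G=4 C=7): longest run = 2 ✓; GC 11/24 = 45.8% ✓; Tm = 64.9 + 41·(11 − 16.4)/24 = 55.7°C ✓ — passes.
Candidate 3 (25 nt, A=5 T=4 G=8 C=8): longest run = 3 ✓; GC 16/25 = 64.0%, outside 41.7–62.8% ✗; Tm = 64.9 + 41·(16 − 16.4)/25 = 64.2°C ✓ — fails.
Candidate 4 (24 nt, A=3 T=5 G=13 C=3): longest run = 3 ✓; GC 16/24 = 66.7%, outside 41.7–62.8% ✗; Tm = 64.9 + 41·(16 − 16.4)/24 = 64.2°C ✓ — fails.
Candidate 5 (21 nt, A=7 T=7 G=4 C=3): longest run = 3 ✓; GC 7/21 = 33.3%, outside 41.7–62.8% ✗; Tm = 64.9 + 41·(7 − 16.4)/21 = 46.5°C, outside 52.8–64.4°C ✗ — fails.

Candidate 2 only.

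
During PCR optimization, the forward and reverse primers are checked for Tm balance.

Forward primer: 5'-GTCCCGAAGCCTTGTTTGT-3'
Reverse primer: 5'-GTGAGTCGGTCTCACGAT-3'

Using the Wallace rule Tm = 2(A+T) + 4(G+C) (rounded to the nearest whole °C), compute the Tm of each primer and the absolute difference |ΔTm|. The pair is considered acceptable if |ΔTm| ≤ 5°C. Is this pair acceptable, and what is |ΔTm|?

|ΔTm| = 2°C; the pair is acceptable.

Forward: A=2 T=7 G=5 C=5 → Tm = 2·9 + 4·10 = 58°C.
Reverse: A=3 T=5 G=6 C=4 → Tm = 2·8 + 4·10 = 56°C.
|ΔTm| = |58 − 56| = 2°C, ≤ 5°C.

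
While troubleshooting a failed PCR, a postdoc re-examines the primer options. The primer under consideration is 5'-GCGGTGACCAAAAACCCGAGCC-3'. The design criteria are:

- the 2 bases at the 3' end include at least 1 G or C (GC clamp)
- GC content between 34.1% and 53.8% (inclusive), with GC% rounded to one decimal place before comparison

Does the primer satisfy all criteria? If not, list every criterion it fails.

Base counts: A=7, T=1, G=6, C=8 (length 22).
GC clamp: 3' end CC has 2 G/C ✓
GC content: GC 14/22 = 63.6%, outside 34.1–53.8% ✗

Fails: GC content.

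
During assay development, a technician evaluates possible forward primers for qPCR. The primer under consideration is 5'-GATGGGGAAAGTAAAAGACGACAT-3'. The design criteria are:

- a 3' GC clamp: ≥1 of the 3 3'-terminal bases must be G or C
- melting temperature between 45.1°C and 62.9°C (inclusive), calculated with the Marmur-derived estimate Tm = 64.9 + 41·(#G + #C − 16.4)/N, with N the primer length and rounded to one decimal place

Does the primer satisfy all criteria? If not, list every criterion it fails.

Meets all criteria.

Base counts: A=11, T=3, G=8, C=2 (length 24).
GC clamp: 3' end CAT has 1 G/C ✓
Tm: Tm = 64.9 + 41·(10 − 16.4)/24 = 54.0°C ✓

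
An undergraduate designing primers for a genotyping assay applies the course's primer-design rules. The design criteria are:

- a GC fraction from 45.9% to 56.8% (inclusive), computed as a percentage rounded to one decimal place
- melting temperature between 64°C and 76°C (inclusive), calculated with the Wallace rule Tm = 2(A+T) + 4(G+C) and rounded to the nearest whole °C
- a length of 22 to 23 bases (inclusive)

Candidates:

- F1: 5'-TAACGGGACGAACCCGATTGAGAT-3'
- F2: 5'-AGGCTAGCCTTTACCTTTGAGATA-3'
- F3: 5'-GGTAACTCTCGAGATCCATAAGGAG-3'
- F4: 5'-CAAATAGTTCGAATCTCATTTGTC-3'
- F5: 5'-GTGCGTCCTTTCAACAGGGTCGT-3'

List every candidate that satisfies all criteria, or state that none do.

F5 only.

F1 (24 nt, A=8 T=4 G=7 C=5): GC 12/24 = 50.0% ✓; Tm = 2·12 + 4·12 = 72°C ✓; length 24, outside 22–23 ✗ — fails.
F2 (24 nt, A=6 T=8 G=5 C=5): GC 10/24 = 41.7%, outside 45.9–56.8% ✗; Tm = 2·14 + 4·10 = 68°C ✓; length 24, outside 22–23 ✗ — fails.
F3 (25 nt, A=8 T=5 G=7 C=5): GC 12/25 = 48.0% ✓; Tm = 2·13 + 4·12 = 74°C ✓; length 25, outside 22–23 ✗ — fails.
F4 (24 nt, A=7 T=9 G=3 C=5): GC 8/24 = 33.3%, outside 45.9–56.8% ✗; Tm = 2·16 + 4·8 = 64°C ✓; length 24, outside 22–23 ✗ — fails.
F5 (23 nt, A=3 T=7 G=7 C=6): GC 13/23 = 56.5% ✓; Tm = 2·10 + 4·13 = 72°C ✓; length 23 ✓ — passes.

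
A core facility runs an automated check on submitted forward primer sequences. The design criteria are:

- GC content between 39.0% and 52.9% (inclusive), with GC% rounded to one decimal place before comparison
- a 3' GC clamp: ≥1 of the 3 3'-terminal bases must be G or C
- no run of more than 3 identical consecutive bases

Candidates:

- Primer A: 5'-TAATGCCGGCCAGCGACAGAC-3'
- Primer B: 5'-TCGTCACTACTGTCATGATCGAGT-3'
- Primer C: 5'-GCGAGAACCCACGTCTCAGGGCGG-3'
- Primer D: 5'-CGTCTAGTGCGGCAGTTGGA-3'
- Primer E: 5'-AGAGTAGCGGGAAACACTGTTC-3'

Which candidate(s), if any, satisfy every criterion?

Primer A (21 nt, A=6 T=2 G=6 C=7): GC 13/21 = 61.9%, outside 39.0–52.9% ✗; 3' end GAC has 2 G/C ✓; longest run = 2 ✓ — fails.
Primer B (24 nt, A=5 T=8 G=5 C=6): GC 11/24 = 45.8% ✓; 3' end AGT has 1 G/C ✓; longest run = 1 ✓ — passes.
Primer C (24 nt, A=5 T=2 G=9 C=8): GC 17/24 = 70.8%, outside 39.0–52.9% ✗; 3' end CGG has 3 G/C ✓; longest run = 3 ✓ — fails.
Primer D (20 nt, A=3 T=5 G=8 C=4): GC 12/20 = 60.0%, outside 39.0–52.9% ✗; 3' end GGA has 2 G/C ✓; longest run = 2 ✓ — fails.
Primer E (22 nt, A=7 T=4 G=7 C=4): GC 11/22 = 50.0% ✓; 3' end TTC has 1 G/C ✓; longest run = 3 ✓ — passes.

Primer B and Primer E.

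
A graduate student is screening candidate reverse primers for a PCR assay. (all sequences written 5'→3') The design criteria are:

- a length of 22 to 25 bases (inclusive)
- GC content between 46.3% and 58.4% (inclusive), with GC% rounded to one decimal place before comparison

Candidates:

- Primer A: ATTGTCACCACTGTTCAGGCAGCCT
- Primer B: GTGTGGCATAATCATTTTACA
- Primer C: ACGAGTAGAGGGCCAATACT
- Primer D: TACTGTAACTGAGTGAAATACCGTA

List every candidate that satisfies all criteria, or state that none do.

Primer A (25 nt, A=5 T=7 G=5 C=8): length 25 ✓; GC 13/25 = 52.0% ✓ — passes.
Primer B (21 nt, A=6 T=8 G=4 C=3): length 21, outside 22–25 ✗; GC 7/21 = 33.3%, outside 46.3–58.4% ✗ — fails.
Primer C (20 nt, A=7 T=3 G=6 C=4): length 20, outside 22–25 ✗; GC 10/20 = 50.0% ✓ — fails.
Primer D (25 nt, A=9 T=7 G=5 C=4): length 25 ✓; GC 9/25 = 36.0%, outside 46.3–58.4% ✗ — fails.

Primer A only.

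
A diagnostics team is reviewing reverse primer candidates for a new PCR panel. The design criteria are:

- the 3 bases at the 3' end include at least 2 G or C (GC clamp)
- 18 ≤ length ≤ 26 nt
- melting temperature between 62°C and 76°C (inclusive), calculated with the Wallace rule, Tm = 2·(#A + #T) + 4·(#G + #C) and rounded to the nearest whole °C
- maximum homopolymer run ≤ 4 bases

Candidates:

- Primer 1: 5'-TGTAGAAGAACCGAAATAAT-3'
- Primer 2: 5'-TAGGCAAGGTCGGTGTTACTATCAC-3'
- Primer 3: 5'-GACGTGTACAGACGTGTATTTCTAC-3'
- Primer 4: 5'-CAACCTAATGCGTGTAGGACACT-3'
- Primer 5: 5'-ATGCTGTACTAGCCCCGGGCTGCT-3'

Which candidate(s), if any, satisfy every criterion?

Primer 2 only.

Primer 1 (20 nt, A=10 T=4 G=4 C=2): 3' end AAT has 0 G/C, need ≥2 ✗; length 20 ✓; Tm = 2·14 + 4·6 = 52°C, outside 62–76°C ✗; longest run = 3 ✓ — fails.
Primer 2 (25 nt, A=6 T=7 G=7 C=5): 3' end CAC has 2 G/C ✓; length 25 ✓; Tm = 2·13 + 4·12 = 74°C ✓; longest run = 2 ✓ — passes.
Primer 3 (25 nt, A=6 T=8 G=6 C=5): 3' end TAC has 1 G/C, need ≥2 ✗; length 25 ✓; Tm = 2·14 + 4·11 = 72°C ✓; longest run = 3 ✓ — fails.
Primer 4 (23 nt, A=7 T=5 G=5 C=6): 3' end ACT has 1 G/C, need ≥2 ✗; length 23 ✓; Tm = 2·12 + 4·11 = 68°C ✓; longest run = 2 ✓ — fails.
Primer 5 (24 nt, A=3 T=6 G=7 C=8): 3' end GCT has 2 G/C ✓; length 24 ✓; Tm = 2·9 + 4·15 = 78°C, outside 62–76°C ✗; longest run = 4 ✓ — fails.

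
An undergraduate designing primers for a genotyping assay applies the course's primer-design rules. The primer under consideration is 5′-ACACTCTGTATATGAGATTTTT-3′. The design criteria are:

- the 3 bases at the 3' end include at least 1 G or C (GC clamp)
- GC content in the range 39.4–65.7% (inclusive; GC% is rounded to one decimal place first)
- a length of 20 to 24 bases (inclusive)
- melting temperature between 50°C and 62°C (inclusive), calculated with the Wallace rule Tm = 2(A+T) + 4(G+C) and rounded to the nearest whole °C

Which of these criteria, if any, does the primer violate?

Fails: GC clamp, GC content.

Base counts: A=6, T=10, G=3, C=3 (length 22).
GC clamp: 3' end TTT has 0 G/C, need ≥1 ✗
GC content: GC 6/22 = 27.3%, outside 39.4–65.7% ✗
length: length 22 ✓
Tm: Tm = 2·16 + 4·6 = 56°C ✓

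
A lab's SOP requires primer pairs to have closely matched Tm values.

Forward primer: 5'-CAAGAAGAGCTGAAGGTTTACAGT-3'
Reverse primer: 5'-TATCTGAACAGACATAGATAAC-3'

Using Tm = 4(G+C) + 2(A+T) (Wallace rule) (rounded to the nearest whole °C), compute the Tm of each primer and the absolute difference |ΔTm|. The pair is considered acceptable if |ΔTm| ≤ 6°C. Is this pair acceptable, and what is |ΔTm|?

Forward: A=9 T=5 G=7 C=3 → Tm = 2·14 + 4·10 = 68°C.
Reverse: A=10 T=5 G=3 C=4 → Tm = 2·15 + 4·7 = 58°C.
|ΔTm| = |68 − 58| = 10°C, > 6°C.

|ΔTm| = 10°C; the pair is not acceptable.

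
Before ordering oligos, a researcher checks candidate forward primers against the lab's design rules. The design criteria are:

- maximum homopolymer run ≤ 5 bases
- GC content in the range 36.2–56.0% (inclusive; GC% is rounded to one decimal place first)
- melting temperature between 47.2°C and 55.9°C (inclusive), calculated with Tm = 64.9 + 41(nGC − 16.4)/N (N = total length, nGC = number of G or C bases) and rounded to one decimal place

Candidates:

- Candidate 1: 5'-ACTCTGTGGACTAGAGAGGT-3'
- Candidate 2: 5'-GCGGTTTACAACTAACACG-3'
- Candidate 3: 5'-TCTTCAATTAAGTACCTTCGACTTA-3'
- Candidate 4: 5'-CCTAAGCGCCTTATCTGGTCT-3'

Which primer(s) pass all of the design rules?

Candidate 1 (20 nt, A=5 T=5 G=7 C=3): longest run = 2 ✓; GC 10/20 = 50.0% ✓; Tm = 64.9 + 41·(10 − 16.4)/20 = 51.8°C ✓ — passes.
Candidate 2 (19 nt, A=6 T=4 G=4 C=5): longest run = 3 ✓; GC 9/19 = 47.4% ✓; Tm = 64.9 + 41·(9 − 16.4)/19 = 48.9°C ✓ — passes.
Candidate 3 (25 nt, A=7 T=10 G=2 C=6): longest run = 2 ✓; GC 8/25 = 32.0%, outside 36.2–56.0% ✗; Tm = 64.9 + 41·(8 − 16.4)/25 = 51.1°C ✓ — fails.
Candidate 4 (21 nt, A=3 T=7 G=4 C=7): longest run = 2 ✓; GC 11/21 = 52.4% ✓; Tm = 64.9 + 41·(11 − 16.4)/21 = 54.4°C ✓ — passes.

Candidate 1, Candidate 2 and Candidate 4.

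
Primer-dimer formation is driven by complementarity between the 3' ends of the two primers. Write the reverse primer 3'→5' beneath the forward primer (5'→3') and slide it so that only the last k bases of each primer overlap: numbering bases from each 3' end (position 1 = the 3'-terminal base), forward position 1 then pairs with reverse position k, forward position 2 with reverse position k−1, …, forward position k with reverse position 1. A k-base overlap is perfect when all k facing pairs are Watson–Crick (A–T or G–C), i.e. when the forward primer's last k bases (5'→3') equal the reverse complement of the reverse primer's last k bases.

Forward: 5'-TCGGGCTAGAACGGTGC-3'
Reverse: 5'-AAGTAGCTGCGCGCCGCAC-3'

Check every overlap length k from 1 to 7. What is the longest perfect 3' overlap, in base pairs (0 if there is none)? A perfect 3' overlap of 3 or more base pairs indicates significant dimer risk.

Last 7 bases (5'→3') — forward …ACGGTGC, reverse …GCCGCAC.
Reverse complement of the reverse primer's last 7 bases: GTGCGGC; its first k bases are the reverse complement of the reverse primer's last k bases, so a perfect k-base overlap needs the forward primer's last k bases to equal them.
Comparing (forward last k vs required): k=1: C vs G ✗; k=2: GC vs GT ✗; k=3: TGC vs GTG ✗; k=4: GTGC vs GTGC ✓; k=5: GGTGC vs GTGCG ✗; k=6: CGGTGC vs GTGCGG ✗; k=7: ACGGTGC vs GTGCGGC ✗.
Only k = 4 is perfect, so the longest perfect 3' overlap is 4.

Longest perfect overlap: 4 complementary base pairs; significant dimer risk (threshold 3).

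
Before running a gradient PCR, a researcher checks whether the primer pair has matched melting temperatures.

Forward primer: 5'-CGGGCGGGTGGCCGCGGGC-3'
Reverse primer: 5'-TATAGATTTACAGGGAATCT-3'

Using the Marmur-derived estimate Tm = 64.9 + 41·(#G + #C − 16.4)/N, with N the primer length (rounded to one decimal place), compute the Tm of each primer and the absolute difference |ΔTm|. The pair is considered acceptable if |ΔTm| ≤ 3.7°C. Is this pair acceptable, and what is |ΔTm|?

|ΔTm| = 24.8°C; the pair is not acceptable.

Forward: G+C = 18, N = 19 → Tm = 64.9 + 41·(18 − 16.4)/19 = 68.4°C.
Reverse: G+C = 6, N = 20 → Tm = 64.9 + 41·(6 − 16.4)/20 = 43.6°C.
|ΔTm| = |68.4 − 43.6| = 24.8°C, > 3.7°C.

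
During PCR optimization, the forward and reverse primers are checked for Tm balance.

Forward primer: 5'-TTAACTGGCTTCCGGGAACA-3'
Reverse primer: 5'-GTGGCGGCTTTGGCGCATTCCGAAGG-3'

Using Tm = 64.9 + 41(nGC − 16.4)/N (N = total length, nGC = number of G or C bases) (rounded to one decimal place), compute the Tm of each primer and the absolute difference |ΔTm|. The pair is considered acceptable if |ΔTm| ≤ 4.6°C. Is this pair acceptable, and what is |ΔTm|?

|ΔTm| = 14.0°C; the pair is not acceptable.

Forward: G+C = 10, N = 20 → Tm = 64.9 + 41·(10 − 16.4)/20 = 51.8°C.
Reverse: G+C = 17, N = 26 → Tm = 64.9 + 41·(17 − 16.4)/26 = 65.8°C.
|ΔTm| = |51.8 − 65.8| = 14.0°C, > 4.6°C.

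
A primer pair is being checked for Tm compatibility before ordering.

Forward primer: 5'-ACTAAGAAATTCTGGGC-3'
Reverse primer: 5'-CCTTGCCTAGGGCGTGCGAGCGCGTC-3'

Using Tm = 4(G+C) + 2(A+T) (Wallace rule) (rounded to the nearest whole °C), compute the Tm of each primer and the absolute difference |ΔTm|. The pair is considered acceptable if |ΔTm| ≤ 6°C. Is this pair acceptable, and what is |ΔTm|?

Forward: A=6 T=4 G=4 C=3 → Tm = 2·10 + 4·7 = 48°C.
Reverse: A=2 T=5 G=10 C=9 → Tm = 2·7 + 4·19 = 90°C.
|ΔTm| = |48 − 90| = 42°C, > 6°C.

|ΔTm| = 42°C; the pair is not acceptable.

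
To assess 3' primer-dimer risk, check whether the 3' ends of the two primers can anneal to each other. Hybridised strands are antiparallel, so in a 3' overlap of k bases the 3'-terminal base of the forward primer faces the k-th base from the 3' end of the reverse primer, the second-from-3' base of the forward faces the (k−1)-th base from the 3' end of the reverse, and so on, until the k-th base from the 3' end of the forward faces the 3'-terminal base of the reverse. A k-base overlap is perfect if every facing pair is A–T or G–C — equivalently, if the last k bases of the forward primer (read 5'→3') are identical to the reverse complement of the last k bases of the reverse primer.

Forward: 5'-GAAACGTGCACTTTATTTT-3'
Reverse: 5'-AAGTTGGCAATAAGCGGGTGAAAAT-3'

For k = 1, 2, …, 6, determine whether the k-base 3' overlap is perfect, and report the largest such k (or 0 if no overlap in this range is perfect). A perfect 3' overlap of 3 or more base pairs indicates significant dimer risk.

Longest perfect overlap: 5 complementary base pairs; significant dimer risk (threshold 3).

Last 6 bases (5'→3') — forward …TATTTT, reverse …GAAAAT.
Reverse complement of the reverse primer's last 6 bases: ATTTTC; its first k bases are the reverse complement of the reverse primer's last k bases, so a perfect k-base overlap needs the forward primer's last k bases to equal them.
Comparing (forward last k vs required): k=1: T vs A ✗; k=2: TT vs AT ✗; k=3: TTT vs ATT ✗; k=4: TTTT vs ATTT ✗; k=5: ATTTT vs ATTTT ✓; k=6: TATTTT vs ATTTTC ✗.
Only k = 5 is perfect, so the longest perfect 3' overlap is 5.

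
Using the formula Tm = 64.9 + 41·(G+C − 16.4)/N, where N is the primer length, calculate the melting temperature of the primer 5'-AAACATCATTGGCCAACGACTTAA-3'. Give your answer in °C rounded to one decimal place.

Base counts: A=10, T=5, G=3, C=6; G+C = 9, N = 24.
Tm = 64.9 + 41·(9 − 16.4)/24 = 64.9 + -303.40/24 = 52.3°C.

52.3°C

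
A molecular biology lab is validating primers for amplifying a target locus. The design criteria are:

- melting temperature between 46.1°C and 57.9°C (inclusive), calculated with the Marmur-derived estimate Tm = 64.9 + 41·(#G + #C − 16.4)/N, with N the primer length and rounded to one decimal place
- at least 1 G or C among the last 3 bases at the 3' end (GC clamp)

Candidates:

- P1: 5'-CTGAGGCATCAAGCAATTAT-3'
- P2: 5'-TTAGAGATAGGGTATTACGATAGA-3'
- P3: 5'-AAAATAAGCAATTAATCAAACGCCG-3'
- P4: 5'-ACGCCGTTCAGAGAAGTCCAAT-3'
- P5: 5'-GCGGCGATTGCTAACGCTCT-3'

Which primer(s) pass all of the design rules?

P2, P3 and P5.

P1 (20 nt, A=7 T=5 G=4 C=4): Tm = 64.9 + 41·(8 − 16.4)/20 = 47.7°C ✓; 3' end TAT has 0 G/C, need ≥1 ✗ — fails.
P2 (24 nt, A=9 T=7 G=7 C=1): Tm = 64.9 + 41·(8 − 16.4)/24 = 50.6°C ✓; 3' end AGA has 1 G/C ✓ — passes.
P3 (25 nt, A=13 T=4 G=3 C=5): Tm = 64.9 + 41·(8 − 16.4)/25 = 51.1°C ✓; 3' end CCG has 3 G/C ✓ — passes.
P4 (22 nt, A=7 T=4 G=5 C=6): Tm = 64.9 + 41·(11 − 16.4)/22 = 54.8°C ✓; 3' end AAT has 0 G/C, need ≥1 ✗ — fails.
P5 (20 nt, A=3 T=5 G=6 C=6): Tm = 64.9 + 41·(12 − 16.4)/20 = 55.9°C ✓; 3' end TCT has 1 G/C ✓ — passes.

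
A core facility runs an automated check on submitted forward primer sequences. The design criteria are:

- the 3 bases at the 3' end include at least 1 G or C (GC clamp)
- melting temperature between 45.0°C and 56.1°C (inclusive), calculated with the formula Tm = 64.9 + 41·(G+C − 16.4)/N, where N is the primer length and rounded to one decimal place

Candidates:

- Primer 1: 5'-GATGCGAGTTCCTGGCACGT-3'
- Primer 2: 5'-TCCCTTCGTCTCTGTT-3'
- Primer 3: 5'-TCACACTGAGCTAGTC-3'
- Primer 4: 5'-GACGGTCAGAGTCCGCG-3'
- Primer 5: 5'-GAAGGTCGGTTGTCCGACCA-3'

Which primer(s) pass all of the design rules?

Primer 1 (20 nt, A=3 T=5 G=7 C=5): 3' end CGT has 2 G/C ✓; Tm = 64.9 + 41·(12 − 16.4)/20 = 55.9°C ✓ — passes.
Primer 2 (16 nt, A=0 T=8 G=2 C=6): 3' end GTT has 1 G/C ✓; Tm = 64.9 + 41·(8 − 16.4)/16 = 43.4°C, outside 45.0–56.1°C ✗ — fails.
Primer 3 (16 nt, A=4 T=4 G=3 C=5): 3' end GTC has 2 G/C ✓; Tm = 64.9 + 41·(8 − 16.4)/16 = 43.4°C, outside 45.0–56.1°C ✗ — fails.
Primer 4 (17 nt, A=3 T=2 G=7 C=5): 3' end GCG has 3 G/C ✓; Tm = 64.9 + 41·(12 − 16.4)/17 = 54.3°C ✓ — passes.
Primer 5 (20 nt, A=4 T=4 G=7 C=5): 3' end CCA has 2 G/C ✓; Tm = 64.9 + 41·(12 − 16.4)/20 = 55.9°C ✓ — passes.

Primer 1, Primer 4 and Primer 5.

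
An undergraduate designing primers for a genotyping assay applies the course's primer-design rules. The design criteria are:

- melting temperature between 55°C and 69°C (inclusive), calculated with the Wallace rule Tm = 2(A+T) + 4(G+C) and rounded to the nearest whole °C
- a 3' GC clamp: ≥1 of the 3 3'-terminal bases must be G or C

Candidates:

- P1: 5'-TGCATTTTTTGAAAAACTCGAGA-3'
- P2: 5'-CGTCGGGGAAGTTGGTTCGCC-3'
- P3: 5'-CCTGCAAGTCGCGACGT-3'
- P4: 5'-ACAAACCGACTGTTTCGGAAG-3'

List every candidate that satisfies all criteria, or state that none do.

P1, P3 and P4.

P1 (23 nt, A=8 T=8 G=4 C=3): Tm = 2·16 + 4·7 = 60°C ✓; 3' end AGA has 1 G/C ✓ — passes.
P2 (21 nt, A=2 T=5 G=9 C=5): Tm = 2·7 + 4·14 = 70°C, outside 55–69°C ✗; 3' end GCC has 3 G/C ✓ — fails.
P3 (17 nt, A=3 T=3 G=5 C=6): Tm = 2·6 + 4·11 = 56°C ✓; 3' end CGT has 2 G/C ✓ — passes.
P4 (21 nt, A=7 T=4 G=5 C=5): Tm = 2·11 + 4·10 = 62°C ✓; 3' end AAG has 1 G/C ✓ — passes.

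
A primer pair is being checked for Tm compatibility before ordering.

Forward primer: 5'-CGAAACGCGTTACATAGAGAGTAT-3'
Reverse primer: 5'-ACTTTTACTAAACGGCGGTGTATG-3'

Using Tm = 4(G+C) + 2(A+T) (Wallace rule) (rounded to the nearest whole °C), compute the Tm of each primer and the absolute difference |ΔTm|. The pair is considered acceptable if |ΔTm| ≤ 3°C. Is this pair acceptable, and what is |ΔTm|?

|ΔTm| = 0°C; the pair is acceptable.

Forward: A=9 T=5 G=6 C=4 → Tm = 2·14 + 4·10 = 68°C.
Reverse: A=6 T=8 G=6 C=4 → Tm = 2·14 + 4·10 = 68°C.
|ΔTm| = |68 − 68| = 0°C, ≤ 3°C.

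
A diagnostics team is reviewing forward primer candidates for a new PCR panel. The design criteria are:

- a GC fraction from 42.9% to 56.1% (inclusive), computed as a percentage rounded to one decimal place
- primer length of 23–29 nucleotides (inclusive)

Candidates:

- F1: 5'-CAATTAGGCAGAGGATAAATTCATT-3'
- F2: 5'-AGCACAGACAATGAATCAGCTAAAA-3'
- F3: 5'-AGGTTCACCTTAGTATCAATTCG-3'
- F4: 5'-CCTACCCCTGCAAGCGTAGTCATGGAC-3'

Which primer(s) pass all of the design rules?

None of the candidates satisfy all criteria.

F1 (25 nt, A=10 T=7 G=5 C=3): GC 8/25 = 32.0%, outside 42.9–56.1% ✗; length 25 ✓ — fails.
F2 (25 nt, A=13 T=3 G=4 C=5): GC 9/25 = 36.0%, outside 42.9–56.1% ✗; length 25 ✓ — fails.
F3 (23 nt, A=6 T=8 G=4 C=5): GC 9/23 = 39.1%, outside 42.9–56.1% ✗; length 23 ✓ — fails.
F4 (27 nt, A=6 T=5 G=6 C=10): GC 16/27 = 59.3%, outside 42.9–56.1% ✗; length 27 ✓ — fails.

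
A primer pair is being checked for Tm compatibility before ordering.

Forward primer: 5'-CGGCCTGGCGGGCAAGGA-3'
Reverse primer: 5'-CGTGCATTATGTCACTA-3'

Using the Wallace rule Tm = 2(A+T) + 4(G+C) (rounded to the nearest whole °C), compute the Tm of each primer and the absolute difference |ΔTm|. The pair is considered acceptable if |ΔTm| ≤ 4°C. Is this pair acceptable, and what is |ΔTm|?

Forward: A=3 T=1 G=9 C=5 → Tm = 2·4 + 4·14 = 64°C.
Reverse: A=4 T=6 G=3 C=4 → Tm = 2·10 + 4·7 = 48°C.
|ΔTm| = |64 − 48| = 16°C, > 4°C.

|ΔTm| = 16°C; the pair is not acceptable.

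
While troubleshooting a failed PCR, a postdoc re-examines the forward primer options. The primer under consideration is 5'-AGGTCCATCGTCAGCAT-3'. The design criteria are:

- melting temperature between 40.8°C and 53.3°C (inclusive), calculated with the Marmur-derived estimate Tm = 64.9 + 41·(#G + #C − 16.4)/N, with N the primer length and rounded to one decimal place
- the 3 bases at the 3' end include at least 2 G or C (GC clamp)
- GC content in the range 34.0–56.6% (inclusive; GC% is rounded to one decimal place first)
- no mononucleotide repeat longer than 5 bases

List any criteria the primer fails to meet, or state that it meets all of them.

Base counts: A=4, T=4, G=4, C=5 (length 17).
Tm: Tm = 64.9 + 41·(9 − 16.4)/17 = 47.1°C ✓
GC clamp: 3' end CAT has 1 G/C, need ≥2 ✗
GC content: GC 9/17 = 52.9% ✓
homopolymer run: longest run = 2 ✓

Fails: GC clamp.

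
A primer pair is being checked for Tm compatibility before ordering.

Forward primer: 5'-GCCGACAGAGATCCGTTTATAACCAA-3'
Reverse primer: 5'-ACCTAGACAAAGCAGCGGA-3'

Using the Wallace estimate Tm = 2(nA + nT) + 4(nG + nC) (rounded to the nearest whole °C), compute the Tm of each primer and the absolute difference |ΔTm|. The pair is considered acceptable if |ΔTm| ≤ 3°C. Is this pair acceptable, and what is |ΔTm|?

|ΔTm| = 18°C; the pair is not acceptable.

Forward: A=9 T=5 G=5 C=7 → Tm = 2·14 + 4·12 = 76°C.
Reverse: A=8 T=1 G=5 C=5 → Tm = 2·9 + 4·10 = 58°C.
|ΔTm| = |76 − 58| = 18°C, > 3°C.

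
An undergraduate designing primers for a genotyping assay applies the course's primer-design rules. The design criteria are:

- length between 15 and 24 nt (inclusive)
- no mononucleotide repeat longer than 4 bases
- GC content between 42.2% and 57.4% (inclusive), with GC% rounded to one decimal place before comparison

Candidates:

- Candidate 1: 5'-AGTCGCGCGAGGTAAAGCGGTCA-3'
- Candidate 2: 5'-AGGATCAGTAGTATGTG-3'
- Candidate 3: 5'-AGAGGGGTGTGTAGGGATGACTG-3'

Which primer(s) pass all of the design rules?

Candidate 1 (23 nt, A=6 T=3 G=9 C=5): length 23 ✓; longest run = 3 ✓; GC 14/23 = 60.9%, outside 42.2–57.4% ✗ — fails.
Candidate 2 (17 nt, A=5 T=5 G=6 C=1): length 17 ✓; longest run = 2 ✓; GC 7/17 = 41.2%, outside 42.2–57.4% ✗ — fails.
Candidate 3 (23 nt, A=5 T=5 G=12 C=1): length 23 ✓; longest run = 4 ✓; GC 13/23 = 56.5% ✓ — passes.

Candidate 3 only.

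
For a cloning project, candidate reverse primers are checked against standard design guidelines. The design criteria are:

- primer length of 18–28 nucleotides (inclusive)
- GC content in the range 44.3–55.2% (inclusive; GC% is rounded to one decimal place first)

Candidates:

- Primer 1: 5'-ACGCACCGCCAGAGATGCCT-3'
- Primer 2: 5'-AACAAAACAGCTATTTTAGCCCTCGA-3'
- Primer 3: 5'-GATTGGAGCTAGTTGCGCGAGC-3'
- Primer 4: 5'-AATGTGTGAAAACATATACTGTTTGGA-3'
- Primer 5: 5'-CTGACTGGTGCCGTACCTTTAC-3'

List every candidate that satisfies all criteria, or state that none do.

Primer 1 (20 nt, A=5 T=2 G=5 C=8): length 20 ✓; GC 13/20 = 65.0%, outside 44.3–55.2% ✗ — fails.
Primer 2 (26 nt, A=10 T=6 G=3 C=7): length 26 ✓; GC 10/26 = 38.5%, outside 44.3–55.2% ✗ — fails.
Primer 3 (22 nt, A=4 T=5 G=9 C=4): length 22 ✓; GC 13/22 = 59.1%, outside 44.3–55.2% ✗ — fails.
Primer 4 (27 nt, A=10 T=9 G=6 C=2): length 27 ✓; GC 8/27 = 29.6%, outside 44.3–55.2% ✗ — fails.
Primer 5 (22 nt, A=3 T=7 G=5 C=7): length 22 ✓; GC 12/22 = 54.5% ✓ — passes.

Primer 5 only.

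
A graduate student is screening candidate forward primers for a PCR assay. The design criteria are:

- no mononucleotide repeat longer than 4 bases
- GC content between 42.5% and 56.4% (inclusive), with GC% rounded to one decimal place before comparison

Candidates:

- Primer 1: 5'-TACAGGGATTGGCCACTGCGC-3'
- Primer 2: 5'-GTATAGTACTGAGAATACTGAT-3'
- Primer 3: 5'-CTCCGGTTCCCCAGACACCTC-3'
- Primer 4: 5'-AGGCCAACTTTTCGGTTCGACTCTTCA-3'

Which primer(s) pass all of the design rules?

Primer 1 (21 nt, A=4 T=4 G=7 C=6): longest run = 3 ✓; GC 13/21 = 61.9%, outside 42.5–56.4% ✗ — fails.
Primer 2 (22 nt, A=8 T=7 G=5 C=2): longest run = 2 ✓; GC 7/22 = 31.8%, outside 42.5–56.4% ✗ — fails.
Primer 3 (21 nt, A=3 T=4 G=3 C=11): longest run = 4 ✓; GC 14/21 = 66.7%, outside 42.5–56.4% ✗ — fails.
Primer 4 (27 nt, A=5 T=9 G=5 C=8): longest run = 4 ✓; GC 13/27 = 48.1% ✓ — passes.

Primer 4 only.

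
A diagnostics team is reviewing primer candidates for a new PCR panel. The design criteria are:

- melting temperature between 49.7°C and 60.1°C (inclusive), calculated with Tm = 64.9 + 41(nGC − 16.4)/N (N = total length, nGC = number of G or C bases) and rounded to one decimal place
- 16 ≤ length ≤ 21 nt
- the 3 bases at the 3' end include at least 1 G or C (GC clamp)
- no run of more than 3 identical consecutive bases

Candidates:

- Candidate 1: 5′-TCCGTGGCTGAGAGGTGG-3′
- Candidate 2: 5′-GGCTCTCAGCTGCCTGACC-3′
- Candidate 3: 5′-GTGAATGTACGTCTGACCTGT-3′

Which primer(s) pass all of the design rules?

Candidate 1 (18 nt, A=2 T=4 G=9 C=3): Tm = 64.9 + 41·(12 − 16.4)/18 = 54.9°C ✓; length 18 ✓; 3' end TGG has 2 G/C ✓; longest run = 2 ✓ — passes.
Candidate 2 (19 nt, A=2 T=4 G=5 C=8): Tm = 64.9 + 41·(13 − 16.4)/19 = 57.6°C ✓; length 19 ✓; 3' end ACC has 2 G/C ✓; longest run = 2 ✓ — passes.
Candidate 3 (21 nt, A=4 T=7 G=6 C=4): Tm = 64.9 + 41·(10 − 16.4)/21 = 52.4°C ✓; length 21 ✓; 3' end TGT has 1 G/C ✓; longest run = 2 ✓ — passes.

Candidate 1, Candidate 2 and Candidate 3.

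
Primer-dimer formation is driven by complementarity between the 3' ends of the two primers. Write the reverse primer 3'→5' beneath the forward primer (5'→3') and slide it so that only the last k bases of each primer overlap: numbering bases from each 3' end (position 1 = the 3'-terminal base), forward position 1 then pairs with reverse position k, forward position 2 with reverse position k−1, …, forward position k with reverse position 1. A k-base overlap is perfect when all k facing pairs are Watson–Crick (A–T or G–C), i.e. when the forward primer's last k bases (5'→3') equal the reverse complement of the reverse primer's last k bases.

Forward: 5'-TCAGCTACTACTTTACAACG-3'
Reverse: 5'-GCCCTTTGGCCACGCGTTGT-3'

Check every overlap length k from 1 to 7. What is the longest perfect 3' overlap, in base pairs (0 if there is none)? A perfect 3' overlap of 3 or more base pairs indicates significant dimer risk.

Last 7 bases (5'→3') — forward …TACAACG, reverse …GCGTTGT.
Reverse complement of the reverse primer's last 7 bases: ACAACGC; its first k bases are the reverse complement of the reverse primer's last k bases, so a perfect k-base overlap needs the forward primer's last k bases to equal them.
Comparing (forward last k vs required): k=1: G vs A ✗; k=2: CG vs AC ✗; k=3: ACG vs ACA ✗; k=4: AACG vs ACAA ✗; k=5: CAACG vs ACAAC ✗; k=6: ACAACG vs ACAACG ✓; k=7: TACAACG vs ACAACGC ✗.
Only k = 6 is perfect, so the longest perfect 3' overlap is 6.

Longest perfect overlap: 6 complementary base pairs; significant dimer risk (threshold 3).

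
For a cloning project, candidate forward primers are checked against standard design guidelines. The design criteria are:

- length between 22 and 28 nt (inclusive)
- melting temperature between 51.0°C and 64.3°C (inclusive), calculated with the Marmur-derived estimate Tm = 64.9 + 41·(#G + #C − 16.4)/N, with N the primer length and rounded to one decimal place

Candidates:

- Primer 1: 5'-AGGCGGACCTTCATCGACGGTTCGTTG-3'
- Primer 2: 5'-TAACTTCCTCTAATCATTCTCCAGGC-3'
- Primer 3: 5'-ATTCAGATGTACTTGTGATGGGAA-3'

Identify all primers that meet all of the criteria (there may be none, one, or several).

Primer 1 (27 nt, A=4 T=7 G=9 C=7): length 27 ✓; Tm = 64.9 + 41·(16 − 16.4)/27 = 64.3°C ✓ — passes.
Primer 2 (26 nt, A=6 T=9 G=2 C=9): length 26 ✓; Tm = 64.9 + 41·(11 − 16.4)/26 = 56.4°C ✓ — passes.
Primer 3 (24 nt, A=7 T=8 G=7 C=2): length 24 ✓; Tm = 64.9 + 41·(9 − 16.4)/24 = 52.3°C ✓ — passes.

Primer 1, Primer 2 and Primer 3.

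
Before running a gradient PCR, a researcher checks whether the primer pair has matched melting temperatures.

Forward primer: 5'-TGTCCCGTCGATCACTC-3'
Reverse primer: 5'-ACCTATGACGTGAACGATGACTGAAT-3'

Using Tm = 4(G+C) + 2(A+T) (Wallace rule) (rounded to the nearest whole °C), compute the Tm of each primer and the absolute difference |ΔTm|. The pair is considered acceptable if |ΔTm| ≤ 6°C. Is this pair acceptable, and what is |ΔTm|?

Forward: A=2 T=5 G=3 C=7 → Tm = 2·7 + 4·10 = 54°C.
Reverse: A=9 T=6 G=6 C=5 → Tm = 2·15 + 4·11 = 74°C.
|ΔTm| = |54 − 74| = 20°C, > 6°C.

|ΔTm| = 20°C; the pair is not acceptable.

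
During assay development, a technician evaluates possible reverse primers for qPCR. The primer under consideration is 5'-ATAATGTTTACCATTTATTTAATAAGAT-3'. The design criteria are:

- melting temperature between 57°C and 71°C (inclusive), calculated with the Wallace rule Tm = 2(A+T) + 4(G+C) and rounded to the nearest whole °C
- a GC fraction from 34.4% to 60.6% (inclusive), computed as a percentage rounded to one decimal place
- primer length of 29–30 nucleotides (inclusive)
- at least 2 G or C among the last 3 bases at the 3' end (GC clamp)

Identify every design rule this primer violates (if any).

Base counts: A=11, T=13, G=2, C=2 (length 28).
Tm: Tm = 2·24 + 4·4 = 64°C ✓
GC content: GC 4/28 = 14.3%, outside 34.4–60.6% ✗
length: length 28, outside 29–30 ✗
GC clamp: 3' end GAT has 1 G/C, need ≥2 ✗

Fails: GC content, length, GC clamp.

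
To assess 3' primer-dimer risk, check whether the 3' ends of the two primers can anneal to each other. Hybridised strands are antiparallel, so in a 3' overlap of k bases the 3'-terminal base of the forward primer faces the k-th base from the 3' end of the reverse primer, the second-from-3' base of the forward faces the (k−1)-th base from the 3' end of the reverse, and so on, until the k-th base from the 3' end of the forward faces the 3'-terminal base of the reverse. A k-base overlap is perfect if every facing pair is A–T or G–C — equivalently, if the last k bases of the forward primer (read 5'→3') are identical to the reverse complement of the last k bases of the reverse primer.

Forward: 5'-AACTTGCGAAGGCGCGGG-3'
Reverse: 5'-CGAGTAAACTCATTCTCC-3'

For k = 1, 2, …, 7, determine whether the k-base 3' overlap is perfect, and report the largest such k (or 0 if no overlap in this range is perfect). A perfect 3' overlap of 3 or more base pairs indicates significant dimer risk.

Last 7 bases (5'→3') — forward …GCGCGGG, reverse …ATTCTCC.
Reverse complement of the reverse primer's last 7 bases: GGAGAAT; its first k bases are the reverse complement of the reverse primer's last k bases, so a perfect k-base overlap needs the forward primer's last k bases to equal them.
Comparing (forward last k vs required): k=1: G vs G ✓; k=2: GG vs GG ✓; k=3: GGG vs GGA ✗; k=4: CGGG vs GGAG ✗; k=5: GCGGG vs GGAGA ✗; k=6: CGCGGG vs GGAGAA ✗; k=7: GCGCGGG vs GGAGAAT ✗.
Perfect overlaps at k = 1, 2; the largest is 2.

Longest perfect overlap: 2 complementary base pairs; below the dimer-risk threshold (threshold 3).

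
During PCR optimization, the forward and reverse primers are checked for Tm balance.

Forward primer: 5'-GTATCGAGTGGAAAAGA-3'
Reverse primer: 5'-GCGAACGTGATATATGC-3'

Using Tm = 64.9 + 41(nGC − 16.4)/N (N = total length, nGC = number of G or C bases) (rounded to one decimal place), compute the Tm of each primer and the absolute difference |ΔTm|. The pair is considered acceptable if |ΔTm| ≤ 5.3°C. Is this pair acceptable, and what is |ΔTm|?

|ΔTm| = 2.4°C; the pair is acceptable.

Forward: G+C = 7, N = 17 → Tm = 64.9 + 41·(7 − 16.4)/17 = 42.2°C.
Reverse: G+C = 8, N = 17 → Tm = 64.9 + 41·(8 − 16.4)/17 = 44.6°C.
|ΔTm| = |42.2 − 44.6| = 2.4°C, ≤ 5.3°C.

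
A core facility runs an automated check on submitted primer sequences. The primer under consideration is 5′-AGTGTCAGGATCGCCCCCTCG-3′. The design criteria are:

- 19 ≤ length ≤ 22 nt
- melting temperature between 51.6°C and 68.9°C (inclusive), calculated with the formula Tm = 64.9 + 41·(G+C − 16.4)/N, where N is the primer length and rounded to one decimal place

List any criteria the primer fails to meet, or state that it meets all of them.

Meets all criteria.

Base counts: A=3, T=4, G=6, C=8 (length 21).
length: length 21 ✓
Tm: Tm = 64.9 + 41·(14 − 16.4)/21 = 60.2°C ✓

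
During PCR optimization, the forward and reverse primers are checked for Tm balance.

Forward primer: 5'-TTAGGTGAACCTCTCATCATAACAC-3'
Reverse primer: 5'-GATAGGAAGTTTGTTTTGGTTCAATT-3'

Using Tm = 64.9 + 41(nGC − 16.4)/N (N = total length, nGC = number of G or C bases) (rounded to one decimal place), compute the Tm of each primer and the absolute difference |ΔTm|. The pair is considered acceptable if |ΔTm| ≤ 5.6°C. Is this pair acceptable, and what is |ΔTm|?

|ΔTm| = 2.7°C; the pair is acceptable.

Forward: G+C = 10, N = 25 → Tm = 64.9 + 41·(10 − 16.4)/25 = 54.4°C.
Reverse: G+C = 8, N = 26 → Tm = 64.9 + 41·(8 − 16.4)/26 = 51.7°C.
|ΔTm| = |54.4 − 51.7| = 2.7°C, ≤ 5.6°C.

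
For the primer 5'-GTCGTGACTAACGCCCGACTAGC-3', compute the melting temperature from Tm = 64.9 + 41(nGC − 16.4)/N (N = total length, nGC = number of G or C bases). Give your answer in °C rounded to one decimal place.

Base counts: A=5, T=4, G=6, C=8; G+C = 14, N = 23.
Tm = 64.9 + 41·(14 − 16.4)/23 = 64.9 + -98.40/23 = 60.6°C.

60.6°C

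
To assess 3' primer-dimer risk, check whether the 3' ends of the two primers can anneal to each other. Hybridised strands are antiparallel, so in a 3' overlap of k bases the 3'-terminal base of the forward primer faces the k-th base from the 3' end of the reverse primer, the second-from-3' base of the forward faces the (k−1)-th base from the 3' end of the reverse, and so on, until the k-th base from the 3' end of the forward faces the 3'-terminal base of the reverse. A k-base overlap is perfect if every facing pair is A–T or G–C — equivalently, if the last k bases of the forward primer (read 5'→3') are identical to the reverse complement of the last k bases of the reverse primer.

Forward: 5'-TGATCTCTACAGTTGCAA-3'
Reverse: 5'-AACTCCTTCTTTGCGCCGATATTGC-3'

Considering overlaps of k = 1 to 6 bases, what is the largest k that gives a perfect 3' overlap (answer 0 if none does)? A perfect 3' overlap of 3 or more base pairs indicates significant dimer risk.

Longest perfect overlap: 4 complementary base pairs; significant dimer risk (threshold 3).

Last 6 bases (5'→3') — forward …TTGCAA, reverse …TATTGC.
Reverse complement of the reverse primer's last 6 bases: GCAATA; its first k bases are the reverse complement of the reverse primer's last k bases, so a perfect k-base overlap needs the forward primer's last k bases to equal them.
Comparing (forward last k vs required): k=1: A vs G ✗; k=2: AA vs GC ✗; k=3: CAA vs GCA ✗; k=4: GCAA vs GCAA ✓; k=5: TGCAA vs GCAAT ✗; k=6: TTGCAA vs GCAATA ✗.
Only k = 4 is perfect, so the longest perfect 3' overlap is 4.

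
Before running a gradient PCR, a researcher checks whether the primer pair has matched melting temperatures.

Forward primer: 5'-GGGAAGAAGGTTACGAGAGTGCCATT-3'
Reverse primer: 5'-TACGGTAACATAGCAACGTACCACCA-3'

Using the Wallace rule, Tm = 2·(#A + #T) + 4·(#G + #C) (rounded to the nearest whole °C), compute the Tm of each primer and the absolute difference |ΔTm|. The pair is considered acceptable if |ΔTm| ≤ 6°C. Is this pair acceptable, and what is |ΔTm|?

Forward: A=8 T=5 G=10 C=3 → Tm = 2·13 + 4·13 = 78°C.
Reverse: A=10 T=4 G=4 C=8 → Tm = 2·14 + 4·12 = 76°C.
|ΔTm| = |78 − 76| = 2°C, ≤ 6°C.

|ΔTm| = 2°C; the pair is acceptable.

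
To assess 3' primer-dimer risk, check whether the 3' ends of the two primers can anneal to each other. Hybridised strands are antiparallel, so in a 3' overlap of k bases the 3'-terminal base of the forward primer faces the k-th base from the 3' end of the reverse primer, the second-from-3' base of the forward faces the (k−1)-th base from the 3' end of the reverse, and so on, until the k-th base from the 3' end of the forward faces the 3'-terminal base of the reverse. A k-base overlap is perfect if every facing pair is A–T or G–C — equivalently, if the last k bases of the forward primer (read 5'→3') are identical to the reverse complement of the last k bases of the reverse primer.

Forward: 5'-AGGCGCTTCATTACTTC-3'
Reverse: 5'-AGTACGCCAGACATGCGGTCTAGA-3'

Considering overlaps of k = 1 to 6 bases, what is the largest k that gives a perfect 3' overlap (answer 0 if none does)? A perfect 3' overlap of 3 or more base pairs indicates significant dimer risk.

Longest perfect overlap: 2 complementary base pairs; below the dimer-risk threshold (threshold 3).

Last 6 bases (5'→3') — forward …TACTTC, reverse …TCTAGA.
Reverse complement of the reverse primer's last 6 bases: TCTAGA; its first k bases are the reverse complement of the reverse primer's last k bases, so a perfect k-base overlap needs the forward primer's last k bases to equal them.
Comparing (forward last k vs required): k=1: C vs T ✗; k=2: TC vs TC ✓; k=3: TTC vs TCT ✗; k=4: CTTC vs TCTA ✗; k=5: ACTTC vs TCTAG ✗; k=6: TACTTC vs TCTAGA ✗.
Only k = 2 is perfect, so the longest perfect 3' overlap is 2.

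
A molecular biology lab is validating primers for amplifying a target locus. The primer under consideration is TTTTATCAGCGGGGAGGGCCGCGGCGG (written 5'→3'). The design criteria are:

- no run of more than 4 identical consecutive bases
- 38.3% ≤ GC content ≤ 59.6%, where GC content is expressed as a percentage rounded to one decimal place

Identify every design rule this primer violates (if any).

Base counts: A=3, T=5, G=13, C=6 (length 27).
homopolymer run: longest run = 4 ✓
GC content: GC 19/27 = 70.4%, outside 38.3–59.6% ✗

Fails: GC content.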